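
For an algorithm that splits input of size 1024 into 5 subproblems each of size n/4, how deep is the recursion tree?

For divide and conquer with division factor 4:

Problem sizes at each level:
Level 0: 1024
Level 1: 256
Level 2: 64
Level 3: 16
Level 4: 4
Level 5: 1

The root is level 0 and the size-1 base case is level 5 (the tree spans levels 0 through 5, i.e. 6 levels counting the root), so the depth is the number of divisions: log_4(1024) = 5

The recursion tree depth is log_4(1024) = 5. At each level, the problem size is divided by 4, so it takes 5 divisions to reduce to a base case of size 1. The algorithm makes 5 recursive calls at each level.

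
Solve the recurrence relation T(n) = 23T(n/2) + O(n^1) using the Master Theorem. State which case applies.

Master Theorem for T(n) = 23T(n/2) + O(n^1):

a = 23, b = 2, c = 1
log_b(a) = log_2(23) = 4.5236

Case 1: c = 1 < log_2(23) = 4.5236
T(n) = O(n^(log_2 23))

For T(n) = 23T(n/2) + O(n^1): log_2(23) = 4.5236. This is Case 1 of the Master Theorem (c < log_b(a), work dominated by leaves), giving O(n^(log_2 23)).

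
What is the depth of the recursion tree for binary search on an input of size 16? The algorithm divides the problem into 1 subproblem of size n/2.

For divide and conquer with division factor 2:

Problem sizes at each level:
Level 0: 16
Level 1: 8
Level 2: 4
Level 3: 2
Level 4: 1

The root is level 0 and the size-1 base case is level 4 (the tree spans levels 0 through 4, i.e. 5 levels counting the root), so the depth is the number of divisions: log_2(16) = 4

The recursion tree depth is log_2(16) = 4. At each level, the problem size is divided by 2, so it takes 4 divisions to reduce to a base case of size 1. The algorithm makes 1 recursive call at each level.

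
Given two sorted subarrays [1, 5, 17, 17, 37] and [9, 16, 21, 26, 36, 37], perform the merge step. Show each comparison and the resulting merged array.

Merging process:

Compare 1 vs 9: take 1 from left. Merged: [1]
Compare 5 vs 9: take 5 from left. Merged: [1, 5]
Compare 17 vs 9: take 9 from right. Merged: [1, 5, 9]
Compare 17 vs 16: take 16 from right. Merged: [1, 5, 9, 16]
Compare 17 vs 21: take 17 from left. Merged: [1, 5, 9, 16, 17]
Compare 17 vs 21: take 17 from left. Merged: [1, 5, 9, 16, 17, 17]
Compare 37 vs 21: take 21 from right. Merged: [1, 5, 9, 16, 17, 17, 21]
Compare 37 vs 26: take 26 from right. Merged: [1, 5, 9, 16, 17, 17, 21, 26]
Compare 37 vs 36: take 36 from right. Merged: [1, 5, 9, 16, 17, 17, 21, 26, 36]
Compare 37 vs 37: take 37 from left. Merged: [1, 5, 9, 16, 17, 17, 21, 26, 36, 37]
Append remaining from right: [37]. Merged: [1, 5, 9, 16, 17, 17, 21, 26, 36, 37, 37]

Final merged array: [1, 5, 9, 16, 17, 17, 21, 26, 36, 37, 37]
Total comparisons: 10

The merged array is [1, 5, 9, 16, 17, 17, 21, 26, 36, 37, 37], requiring 10 comparisons. The merge step runs in O(n) time where n is the total number of elements.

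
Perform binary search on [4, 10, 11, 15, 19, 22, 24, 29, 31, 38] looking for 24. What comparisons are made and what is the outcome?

Binary search for 24 in [4, 10, 11, 15, 19, 22, 24, 29, 31, 38]:

lo=0, hi=9, mid=4, arr[mid]=19 -> 19 < 24, search right half
lo=5, hi=9, mid=7, arr[mid]=29 -> 29 > 24, search left half
lo=5, hi=6, mid=5, arr[mid]=22 -> 22 < 24, search right half
lo=6, hi=6, mid=6, arr[mid]=24 -> Found target at index 6!

Binary search finds 24 at index 6 after 4 comparisons. The search repeatedly halves the search space by comparing with the middle element.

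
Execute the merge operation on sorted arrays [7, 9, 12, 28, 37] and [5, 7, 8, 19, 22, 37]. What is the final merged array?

Merging process:

Compare 7 vs 5: take 5 from right. Merged: [5]
Compare 7 vs 7: take 7 from left. Merged: [5, 7]
Compare 9 vs 7: take 7 from right. Merged: [5, 7, 7]
Compare 9 vs 8: take 8 from right. Merged: [5, 7, 7, 8]
Compare 9 vs 19: take 9 from left. Merged: [5, 7, 7, 8, 9]
Compare 12 vs 19: take 12 from left. Merged: [5, 7, 7, 8, 9, 12]
Compare 28 vs 19: take 19 from right. Merged: [5, 7, 7, 8, 9, 12, 19]
Compare 28 vs 22: take 22 from right. Merged: [5, 7, 7, 8, 9, 12, 19, 22]
Compare 28 vs 37: take 28 from left. Merged: [5, 7, 7, 8, 9, 12, 19, 22, 28]
Compare 37 vs 37: take 37 from left. Merged: [5, 7, 7, 8, 9, 12, 19, 22, 28, 37]
Append remaining from right: [37]. Merged: [5, 7, 7, 8, 9, 12, 19, 22, 28, 37, 37]

Final merged array: [5, 7, 7, 8, 9, 12, 19, 22, 28, 37, 37]
Total comparisons: 10

The merged array is [5, 7, 7, 8, 9, 12, 19, 22, 28, 37, 37], requiring 10 comparisons. The merge step runs in O(n) time where n is the total number of elements.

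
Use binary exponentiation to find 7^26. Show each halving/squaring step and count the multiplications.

Computing 7^26 by squaring (build up from 7^1; each line after the first costs one multiplication):

7^1 = 7
7^2 = (7^1)^2 = 7^2 = 49
7^3 = 7 * 7^2 = 7 * 49 = 343
7^6 = (7^3)^2 = 343^2 = 117649
7^12 = (7^6)^2 = 117649^2 = 13841287201
7^13 = 7 * 7^12 = 7 * 13841287201 = 96889010407
7^26 = (7^13)^2 = 96889010407^2 = 9387480337647754305649

Result: 9387480337647754305649
Multiplications needed: 6 (6 lines after 7^1)

7^26 = 9387480337647754305649. Using exponentiation by squaring, this requires 6 multiplications. The key idea: if the exponent is even, square the half-power; if odd, multiply by the base once.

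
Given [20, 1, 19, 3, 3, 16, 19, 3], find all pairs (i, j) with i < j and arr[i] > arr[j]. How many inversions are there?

Finding inversions in [20, 1, 19, 3, 3, 16, 19, 3]:

(0, 1): arr[0]=20 > arr[1]=1
(0, 2): arr[0]=20 > arr[2]=19
(0, 3): arr[0]=20 > arr[3]=3
(0, 4): arr[0]=20 > arr[4]=3
(0, 5): arr[0]=20 > arr[5]=16
(0, 6): arr[0]=20 > arr[6]=19
(0, 7): arr[0]=20 > arr[7]=3
(2, 3): arr[2]=19 > arr[3]=3
(2, 4): arr[2]=19 > arr[4]=3
(2, 5): arr[2]=19 > arr[5]=16
(2, 7): arr[2]=19 > arr[7]=3
(5, 7): arr[5]=16 > arr[7]=3
(6, 7): arr[6]=19 > arr[7]=3

Total inversions: 13

The array has 13 inversion(s): (0,1), (0,2), (0,3), (0,4), (0,5), (0,6), (0,7), (2,3), (2,4), (2,5), (2,7), (5,7), (6,7). Each pair (i,j) satisfies i < j and arr[i] > arr[j].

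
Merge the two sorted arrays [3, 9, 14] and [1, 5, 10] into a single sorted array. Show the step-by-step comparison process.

Merging process:

Compare 3 vs 1: take 1 from right. Merged: [1]
Compare 3 vs 5: take 3 from left. Merged: [1, 3]
Compare 9 vs 5: take 5 from right. Merged: [1, 3, 5]
Compare 9 vs 10: take 9 from left. Merged: [1, 3, 5, 9]
Compare 14 vs 10: take 10 from right. Merged: [1, 3, 5, 9, 10]
Append remaining from left: [14]. Merged: [1, 3, 5, 9, 10, 14]

Final merged array: [1, 3, 5, 9, 10, 14]
Total comparisons: 5

The merged array is [1, 3, 5, 9, 10, 14], requiring 5 comparisons. The merge step runs in O(n) time where n is the total number of elements.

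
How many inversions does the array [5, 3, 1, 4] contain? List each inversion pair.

Finding inversions in [5, 3, 1, 4]:

(0, 1): arr[0]=5 > arr[1]=3
(0, 2): arr[0]=5 > arr[2]=1
(0, 3): arr[0]=5 > arr[3]=4
(1, 2): arr[1]=3 > arr[2]=1

Total inversions: 4

The array has 4 inversion(s): (0,1), (0,2), (0,3), (1,2). Each pair (i,j) satisfies i < j and arr[i] > arr[j].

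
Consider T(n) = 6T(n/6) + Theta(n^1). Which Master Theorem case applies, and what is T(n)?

Master Theorem for T(n) = 6T(n/6) + O(n^1):

a = 6, b = 6, c = 1
log_b(a) = log_6(6) = 1.0000

Case 2: c = 1 = log_6(6) = 1.0000
T(n) = O(n^1 log n) = O(n log n)

For T(n) = 6T(n/6) + O(n^1): log_6(6) = 1.0000. This is Case 2 of the Master Theorem (c = log_b(a), equal work at all levels), giving O(n log n).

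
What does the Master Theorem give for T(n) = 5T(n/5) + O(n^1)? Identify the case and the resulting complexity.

Master Theorem for T(n) = 5T(n/5) + O(n^1):

a = 5, b = 5, c = 1
log_b(a) = log_5(5) = 1.0000

Case 2: c = 1 = log_5(5) = 1.0000
T(n) = O(n^1 log n) = O(n log n)

For T(n) = 5T(n/5) + O(n^1): log_5(5) = 1.0000. This is Case 2 of the Master Theorem (c = log_b(a), equal work at all levels), giving O(n log n).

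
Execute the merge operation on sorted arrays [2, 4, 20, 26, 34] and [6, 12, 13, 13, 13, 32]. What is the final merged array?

Merging process:

Compare 2 vs 6: take 2 from left. Merged: [2]
Compare 4 vs 6: take 4 from left. Merged: [2, 4]
Compare 20 vs 6: take 6 from right. Merged: [2, 4, 6]
Compare 20 vs 12: take 12 from right. Merged: [2, 4, 6, 12]
Compare 20 vs 13: take 13 from right. Merged: [2, 4, 6, 12, 13]
Compare 20 vs 13: take 13 from right. Merged: [2, 4, 6, 12, 13, 13]
Compare 20 vs 13: take 13 from right. Merged: [2, 4, 6, 12, 13, 13, 13]
Compare 20 vs 32: take 20 from left. Merged: [2, 4, 6, 12, 13, 13, 13, 20]
Compare 26 vs 32: take 26 from left. Merged: [2, 4, 6, 12, 13, 13, 13, 20, 26]
Compare 34 vs 32: take 32 from right. Merged: [2, 4, 6, 12, 13, 13, 13, 20, 26, 32]
Append remaining from left: [34]. Merged: [2, 4, 6, 12, 13, 13, 13, 20, 26, 32, 34]

Final merged array: [2, 4, 6, 12, 13, 13, 13, 20, 26, 32, 34]
Total comparisons: 10

The merged array is [2, 4, 6, 12, 13, 13, 13, 20, 26, 32, 34], requiring 10 comparisons. The merge step runs in O(n) time where n is the total number of elements.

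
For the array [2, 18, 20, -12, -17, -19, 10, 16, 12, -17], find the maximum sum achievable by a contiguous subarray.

Using Kadane's algorithm on [2, 18, 20, -12, -17, -19, 10, 16, 12, -17]:

Scanning through the array:
Position 1 (value 18): max_ending_here = 20, max_so_far = 20
Position 2 (value 20): max_ending_here = 40, max_so_far = 40
Position 3 (value -12): max_ending_here = 28, max_so_far = 40
Position 4 (value -17): max_ending_here = 11, max_so_far = 40
Position 5 (value -19): max_ending_here = -8, max_so_far = 40
Position 6 (value 10): max_ending_here = 10, max_so_far = 40
Position 7 (value 16): max_ending_here = 26, max_so_far = 40
Position 8 (value 12): max_ending_here = 38, max_so_far = 40
Position 9 (value -17): max_ending_here = 21, max_so_far = 40

Maximum subarray: [2, 18, 20]
Maximum sum: 40

The maximum subarray is [2, 18, 20] with sum 40. This subarray runs from index 0 to index 2.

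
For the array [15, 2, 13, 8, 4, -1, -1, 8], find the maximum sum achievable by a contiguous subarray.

Using Kadane's algorithm on [15, 2, 13, 8, 4, -1, -1, 8]:

Scanning through the array:
Position 1 (value 2): max_ending_here = 17, max_so_far = 17
Position 2 (value 13): max_ending_here = 30, max_so_far = 30
Position 3 (value 8): max_ending_here = 38, max_so_far = 38
Position 4 (value 4): max_ending_here = 42, max_so_far = 42
Position 5 (value -1): max_ending_here = 41, max_so_far = 42
Position 6 (value -1): max_ending_here = 40, max_so_far = 42
Position 7 (value 8): max_ending_here = 48, max_so_far = 48

Maximum subarray: [15, 2, 13, 8, 4, -1, -1, 8]
Maximum sum: 48

The maximum subarray is [15, 2, 13, 8, 4, -1, -1, 8] with sum 48. This subarray runs from index 0 to index 7.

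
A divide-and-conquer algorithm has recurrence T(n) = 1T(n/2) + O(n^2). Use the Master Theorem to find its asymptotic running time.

Master Theorem for T(n) = 1T(n/2) + O(n^2):

a = 1, b = 2, c = 2
log_b(a) = log_2(1) = 0.0000

Case 3: c = 2 > log_2(1) = 0.0000
T(n) = O(n^2) = O(n^2)

For T(n) = 1T(n/2) + O(n^2): log_2(1) = 0.0000. This is Case 3 of the Master Theorem (c > log_b(a), work dominated by root), giving O(n^2).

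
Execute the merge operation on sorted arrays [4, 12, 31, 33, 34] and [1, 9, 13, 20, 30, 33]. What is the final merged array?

Merging process:

Compare 4 vs 1: take 1 from right. Merged: [1]
Compare 4 vs 9: take 4 from left. Merged: [1, 4]
Compare 12 vs 9: take 9 from right. Merged: [1, 4, 9]
Compare 12 vs 13: take 12 from left. Merged: [1, 4, 9, 12]
Compare 31 vs 13: take 13 from right. Merged: [1, 4, 9, 12, 13]
Compare 31 vs 20: take 20 from right. Merged: [1, 4, 9, 12, 13, 20]
Compare 31 vs 30: take 30 from right. Merged: [1, 4, 9, 12, 13, 20, 30]
Compare 31 vs 33: take 31 from left. Merged: [1, 4, 9, 12, 13, 20, 30, 31]
Compare 33 vs 33: take 33 from left. Merged: [1, 4, 9, 12, 13, 20, 30, 31, 33]
Compare 34 vs 33: take 33 from right. Merged: [1, 4, 9, 12, 13, 20, 30, 31, 33, 33]
Append remaining from left: [34]. Merged: [1, 4, 9, 12, 13, 20, 30, 31, 33, 33, 34]

Final merged array: [1, 4, 9, 12, 13, 20, 30, 31, 33, 33, 34]
Total comparisons: 10

The merged array is [1, 4, 9, 12, 13, 20, 30, 31, 33, 33, 34], requiring 10 comparisons. The merge step runs in O(n) time where n is the total number of elements.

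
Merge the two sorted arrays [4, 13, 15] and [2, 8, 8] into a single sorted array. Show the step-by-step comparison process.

Merging process:

Compare 4 vs 2: take 2 from right. Merged: [2]
Compare 4 vs 8: take 4 from left. Merged: [2, 4]
Compare 13 vs 8: take 8 from right. Merged: [2, 4, 8]
Compare 13 vs 8: take 8 from right. Merged: [2, 4, 8, 8]
Append remaining from left: [13, 15]. Merged: [2, 4, 8, 8, 13, 15]

Final merged array: [2, 4, 8, 8, 13, 15]
Total comparisons: 4

The merged array is [2, 4, 8, 8, 13, 15], requiring 4 comparisons. The merge step runs in O(n) time where n is the total number of elements.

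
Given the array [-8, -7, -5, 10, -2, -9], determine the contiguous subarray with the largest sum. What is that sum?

Using Kadane's algorithm on [-8, -7, -5, 10, -2, -9]:

Scanning through the array:
Position 1 (value -7): max_ending_here = -7, max_so_far = -7
Position 2 (value -5): max_ending_here = -5, max_so_far = -5
Position 3 (value 10): max_ending_here = 10, max_so_far = 10
Position 4 (value -2): max_ending_here = 8, max_so_far = 10
Position 5 (value -9): max_ending_here = -1, max_so_far = 10

Maximum subarray: [10]
Maximum sum: 10

The maximum subarray is [10] with sum 10. This subarray runs from index 3 to index 3.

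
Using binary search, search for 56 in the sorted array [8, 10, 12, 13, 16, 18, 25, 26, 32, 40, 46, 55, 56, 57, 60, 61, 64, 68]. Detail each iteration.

Binary search for 56 in [8, 10, 12, 13, 16, 18, 25, 26, 32, 40, 46, 55, 56, 57, 60, 61, 64, 68]:

lo=0, hi=17, mid=8, arr[mid]=32 -> 32 < 56, search right half
lo=9, hi=17, mid=13, arr[mid]=57 -> 57 > 56, search left half
lo=9, hi=12, mid=10, arr[mid]=46 -> 46 < 56, search right half
lo=11, hi=12, mid=11, arr[mid]=55 -> 55 < 56, search right half
lo=12, hi=12, mid=12, arr[mid]=56 -> Found target at index 12!

Binary search finds 56 at index 12 after 5 comparisons. The search repeatedly halves the search space by comparing with the middle element.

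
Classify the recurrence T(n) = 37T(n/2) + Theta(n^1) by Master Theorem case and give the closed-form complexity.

Master Theorem for T(n) = 37T(n/2) + O(n^1):

a = 37, b = 2, c = 1
log_b(a) = log_2(37) = 5.2095

Case 1: c = 1 < log_2(37) = 5.2095
T(n) = O(n^(log_2 37))

For T(n) = 37T(n/2) + O(n^1): log_2(37) = 5.2095. This is Case 1 of the Master Theorem (c < log_b(a), work dominated by leaves), giving O(n^(log_2 37)).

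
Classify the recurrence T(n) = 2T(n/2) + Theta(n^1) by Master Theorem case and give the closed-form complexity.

Master Theorem for T(n) = 2T(n/2) + O(n^1):

a = 2, b = 2, c = 1
log_b(a) = log_2(2) = 1.0000

Case 2: c = 1 = log_2(2) = 1.0000
T(n) = O(n^1 log n) = O(n log n)

For T(n) = 2T(n/2) + O(n^1): log_2(2) = 1.0000. This is Case 2 of the Master Theorem (c = log_b(a), equal work at all levels), giving O(n log n).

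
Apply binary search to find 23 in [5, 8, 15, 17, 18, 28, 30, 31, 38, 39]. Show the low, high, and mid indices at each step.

Binary search for 23 in [5, 8, 15, 17, 18, 28, 30, 31, 38, 39]:

lo=0, hi=9, mid=4, arr[mid]=18 -> 18 < 23, search right half
lo=5, hi=9, mid=7, arr[mid]=31 -> 31 > 23, search left half
lo=5, hi=6, mid=5, arr[mid]=28 -> 28 > 23, search left half
lo=5 > hi=4, target 23 not found

Binary search determines that 23 is not in the array after 3 comparisons. The search space was exhausted without finding the target.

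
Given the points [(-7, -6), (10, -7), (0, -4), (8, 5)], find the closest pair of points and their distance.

Computing all pairwise distances among 4 points:

d((-7, -6), (10, -7)) = 17.0294
d((-7, -6), (0, -4)) = 7.2801 <-- minimum
d((-7, -6), (8, 5)) = 18.6011
d((10, -7), (0, -4)) = 10.4403
d((10, -7), (8, 5)) = 12.1655
d((0, -4), (8, 5)) = 12.0416

Closest pair: (-7, -6) and (0, -4) with distance 7.2801

The closest pair is (-7, -6) and (0, -4) with Euclidean distance 7.2801. For 4 points, brute-force pairwise comparison is shown above. For large n, the divide-and-conquer algorithm (sort by x, recurse on halves, check the dividing strip) achieves O(n log n).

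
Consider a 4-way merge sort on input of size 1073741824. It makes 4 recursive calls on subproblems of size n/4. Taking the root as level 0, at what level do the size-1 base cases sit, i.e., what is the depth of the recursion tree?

For divide and conquer with division factor 4:

Problem sizes at each level:
Level 0: 1073741824
Level 1: 268435456
Level 2: 67108864
Level 3: 16777216
Level 4: 4194304
Level 5: 1048576
Level 6: 262144
Level 7: 65536
Level 8: 16384
Level 9: 4096
Level 10: 1024
Level 11: 256
Level 12: 64
Level 13: 16
Level 14: 4
Level 15: 1

The root is level 0 and the size-1 base case is level 15 (the tree spans levels 0 through 15, i.e. 16 levels counting the root), so the depth is the number of divisions: log_4(1073741824) = 15

The recursion tree depth is log_4(1073741824) = 15. At each level, the problem size is divided by 4, so it takes 15 divisions to reduce to a base case of size 1. The algorithm makes 4 recursive calls at each level.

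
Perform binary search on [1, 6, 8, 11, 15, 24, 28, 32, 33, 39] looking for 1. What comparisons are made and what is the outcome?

Binary search for 1 in [1, 6, 8, 11, 15, 24, 28, 32, 33, 39]:

lo=0, hi=9, mid=4, arr[mid]=15 -> 15 > 1, search left half
lo=0, hi=3, mid=1, arr[mid]=6 -> 6 > 1, search left half
lo=0, hi=0, mid=0, arr[mid]=1 -> Found target at index 0!

Binary search finds 1 at index 0 after 3 comparisons. The search repeatedly halves the search space by comparing with the middle element.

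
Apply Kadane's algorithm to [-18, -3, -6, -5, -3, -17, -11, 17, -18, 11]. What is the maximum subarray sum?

Using Kadane's algorithm on [-18, -3, -6, -5, -3, -17, -11, 17, -18, 11]:

Scanning through the array:
Position 1 (value -3): max_ending_here = -3, max_so_far = -3
Position 2 (value -6): max_ending_here = -6, max_so_far = -3
Position 3 (value -5): max_ending_here = -5, max_so_far = -3
Position 4 (value -3): max_ending_here = -3, max_so_far = -3
Position 5 (value -17): max_ending_here = -17, max_so_far = -3
Position 6 (value -11): max_ending_here = -11, max_so_far = -3
Position 7 (value 17): max_ending_here = 17, max_so_far = 17
Position 8 (value -18): max_ending_here = -1, max_so_far = 17
Position 9 (value 11): max_ending_here = 11, max_so_far = 17

Maximum subarray: [17]
Maximum sum: 17

The maximum subarray is [17] with sum 17. This subarray runs from index 7 to index 7.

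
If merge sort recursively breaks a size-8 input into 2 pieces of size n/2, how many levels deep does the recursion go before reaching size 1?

For divide and conquer with division factor 2:

Problem sizes at each level:
Level 0: 8
Level 1: 4
Level 2: 2
Level 3: 1

The root is level 0 and the size-1 base case is level 3 (the tree spans levels 0 through 3, i.e. 4 levels counting the root), so the depth is the number of divisions: log_2(8) = 3

The recursion tree depth is log_2(8) = 3. At each level, the problem size is divided by 2, so it takes 3 divisions to reduce to a base case of size 1. The algorithm makes 2 recursive calls at each level.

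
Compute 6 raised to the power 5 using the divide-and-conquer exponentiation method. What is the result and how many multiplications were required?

Computing 6^5 by squaring (build up from 6^1; each line after the first costs one multiplication):

6^1 = 6
6^2 = (6^1)^2 = 6^2 = 36
6^4 = (6^2)^2 = 36^2 = 1296
6^5 = 6 * 6^4 = 6 * 1296 = 7776

Result: 7776
Multiplications needed: 3 (3 lines after 6^1)

6^5 = 7776. Using exponentiation by squaring, this requires 3 multiplications. The key idea: if the exponent is even, square the half-power; if odd, multiply by the base once.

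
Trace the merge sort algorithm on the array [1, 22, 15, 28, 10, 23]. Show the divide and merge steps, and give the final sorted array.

Merge sort trace:

Split: [1, 22, 15, 28, 10, 23] -> [1, 22, 15] and [28, 10, 23]
  Split: [1, 22, 15] -> [1] and [22, 15]
    Split: [22, 15] -> [22] and [15]
    Merge: [22] + [15] -> [15, 22]
  Merge: [1] + [15, 22] -> [1, 15, 22]
  Split: [28, 10, 23] -> [28] and [10, 23]
    Split: [10, 23] -> [10] and [23]
    Merge: [10] + [23] -> [10, 23]
  Merge: [28] + [10, 23] -> [10, 23, 28]
Merge: [1, 15, 22] + [10, 23, 28] -> [1, 10, 15, 22, 23, 28]

Final sorted array: [1, 10, 15, 22, 23, 28]

The merge sort proceeds by recursively splitting the array and merging sorted halves.
After all merges, the sorted array is [1, 10, 15, 22, 23, 28].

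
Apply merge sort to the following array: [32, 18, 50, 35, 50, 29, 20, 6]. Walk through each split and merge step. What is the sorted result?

Merge sort trace:

Split: [32, 18, 50, 35, 50, 29, 20, 6] -> [32, 18, 50, 35] and [50, 29, 20, 6]
  Split: [32, 18, 50, 35] -> [32, 18] and [50, 35]
    Split: [32, 18] -> [32] and [18]
    Merge: [32] + [18] -> [18, 32]
    Split: [50, 35] -> [50] and [35]
    Merge: [50] + [35] -> [35, 50]
  Merge: [18, 32] + [35, 50] -> [18, 32, 35, 50]
  Split: [50, 29, 20, 6] -> [50, 29] and [20, 6]
    Split: [50, 29] -> [50] and [29]
    Merge: [50] + [29] -> [29, 50]
    Split: [20, 6] -> [20] and [6]
    Merge: [20] + [6] -> [6, 20]
  Merge: [29, 50] + [6, 20] -> [6, 20, 29, 50]
Merge: [18, 32, 35, 50] + [6, 20, 29, 50] -> [6, 18, 20, 29, 32, 35, 50, 50]

Final sorted array: [6, 18, 20, 29, 32, 35, 50, 50]

The merge sort proceeds by recursively splitting the array and merging sorted halves.
After all merges, the sorted array is [6, 18, 20, 29, 32, 35, 50, 50].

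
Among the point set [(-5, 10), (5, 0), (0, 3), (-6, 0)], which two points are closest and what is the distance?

Computing all pairwise distances among 4 points:

d((-5, 10), (5, 0)) = 14.1421
d((-5, 10), (0, 3)) = 8.6023
d((-5, 10), (-6, 0)) = 10.0499
d((5, 0), (0, 3)) = 5.831 <-- minimum
d((5, 0), (-6, 0)) = 11.0
d((0, 3), (-6, 0)) = 6.7082

Closest pair: (5, 0) and (0, 3) with distance 5.831

The closest pair is (5, 0) and (0, 3) with Euclidean distance 5.831. For 4 points, brute-force pairwise comparison is shown above. For large n, the divide-and-conquer algorithm (sort by x, recurse on halves, check the dividing strip) achieves O(n log n).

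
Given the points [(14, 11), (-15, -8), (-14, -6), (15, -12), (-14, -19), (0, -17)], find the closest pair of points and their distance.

Computing all pairwise distances among 6 points:

d((14, 11), (-15, -8)) = 34.6699
d((14, 11), (-14, -6)) = 32.7567
d((14, 11), (15, -12)) = 23.0217
d((14, 11), (-14, -19)) = 41.0366
d((14, 11), (0, -17)) = 31.305
d((-15, -8), (-14, -6)) = 2.2361 <-- minimum
d((-15, -8), (15, -12)) = 30.2655
d((-15, -8), (-14, -19)) = 11.0454
d((-15, -8), (0, -17)) = 17.4929
d((-14, -6), (15, -12)) = 29.6142
d((-14, -6), (-14, -19)) = 13.0
d((-14, -6), (0, -17)) = 17.8045
d((15, -12), (-14, -19)) = 29.8329
d((15, -12), (0, -17)) = 15.8114
d((-14, -19), (0, -17)) = 14.1421

Closest pair: (-15, -8) and (-14, -6) with distance 2.2361

The closest pair is (-15, -8) and (-14, -6) with Euclidean distance 2.2361. For 6 points, brute-force pairwise comparison is shown above. For large n, the divide-and-conquer algorithm (sort by x, recurse on halves, check the dividing strip) achieves O(n log n).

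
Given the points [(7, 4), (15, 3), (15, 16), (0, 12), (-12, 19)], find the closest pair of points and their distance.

Computing all pairwise distances among 5 points:

d((7, 4), (15, 3)) = 8.0623 <-- minimum
d((7, 4), (15, 16)) = 14.4222
d((7, 4), (0, 12)) = 10.6301
d((7, 4), (-12, 19)) = 24.2074
d((15, 3), (15, 16)) = 13.0
d((15, 3), (0, 12)) = 17.4929
d((15, 3), (-12, 19)) = 31.3847
d((15, 16), (0, 12)) = 15.5242
d((15, 16), (-12, 19)) = 27.1662
d((0, 12), (-12, 19)) = 13.8924

Closest pair: (7, 4) and (15, 3) with distance 8.0623

The closest pair is (7, 4) and (15, 3) with Euclidean distance 8.0623. For 5 points, brute-force pairwise comparison is shown above. For large n, the divide-and-conquer algorithm (sort by x, recurse on halves, check the dividing strip) achieves O(n log n).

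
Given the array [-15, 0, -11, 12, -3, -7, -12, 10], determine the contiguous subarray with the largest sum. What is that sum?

Using Kadane's algorithm on [-15, 0, -11, 12, -3, -7, -12, 10]:

Scanning through the array:
Position 1 (value 0): max_ending_here = 0, max_so_far = 0
Position 2 (value -11): max_ending_here = -11, max_so_far = 0
Position 3 (value 12): max_ending_here = 12, max_so_far = 12
Position 4 (value -3): max_ending_here = 9, max_so_far = 12
Position 5 (value -7): max_ending_here = 2, max_so_far = 12
Position 6 (value -12): max_ending_here = -10, max_so_far = 12
Position 7 (value 10): max_ending_here = 10, max_so_far = 12

Maximum subarray: [12]
Maximum sum: 12

The maximum subarray is [12] with sum 12. This subarray runs from index 3 to index 3.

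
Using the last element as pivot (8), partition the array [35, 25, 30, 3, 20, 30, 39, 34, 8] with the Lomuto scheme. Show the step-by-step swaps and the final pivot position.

Lomuto partition with pivot = 8:

Initial array: [35, 25, 30, 3, 20, 30, 39, 34, 8]

arr[0]=35 > 8: no swap
arr[1]=25 > 8: no swap
arr[2]=30 > 8: no swap
arr[3]=3 <= 8: swap with position 0, array becomes [3, 25, 30, 35, 20, 30, 39, 34, 8]
arr[4]=20 > 8: no swap
arr[5]=30 > 8: no swap
arr[6]=39 > 8: no swap
arr[7]=34 > 8: no swap

Place pivot at position 1: [3, 8, 30, 35, 20, 30, 39, 34, 25]
Pivot position: 1

After partitioning with pivot 8, the array becomes [3, 8, 30, 35, 20, 30, 39, 34, 25]. The pivot is placed at index 1. All elements to the left of the pivot are <= 8, and all elements to the right are > 8.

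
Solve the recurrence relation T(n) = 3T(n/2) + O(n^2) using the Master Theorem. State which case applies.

Master Theorem for T(n) = 3T(n/2) + O(n^2):

a = 3, b = 2, c = 2
log_b(a) = log_2(3) = 1.5850

Case 3: c = 2 > log_2(3) = 1.5850
T(n) = O(n^2) = O(n^2)

For T(n) = 3T(n/2) + O(n^2): log_2(3) = 1.5850. This is Case 3 of the Master Theorem (c > log_b(a), work dominated by root), giving O(n^2).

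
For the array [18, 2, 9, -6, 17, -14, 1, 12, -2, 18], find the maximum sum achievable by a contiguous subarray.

Using Kadane's algorithm on [18, 2, 9, -6, 17, -14, 1, 12, -2, 18]:

Scanning through the array:
Position 1 (value 2): max_ending_here = 20, max_so_far = 20
Position 2 (value 9): max_ending_here = 29, max_so_far = 29
Position 3 (value -6): max_ending_here = 23, max_so_far = 29
Position 4 (value 17): max_ending_here = 40, max_so_far = 40
Position 5 (value -14): max_ending_here = 26, max_so_far = 40
Position 6 (value 1): max_ending_here = 27, max_so_far = 40
Position 7 (value 12): max_ending_here = 39, max_so_far = 40
Position 8 (value -2): max_ending_here = 37, max_so_far = 40
Position 9 (value 18): max_ending_here = 55, max_so_far = 55

Maximum subarray: [18, 2, 9, -6, 17, -14, 1, 12, -2, 18]
Maximum sum: 55

The maximum subarray is [18, 2, 9, -6, 17, -14, 1, 12, -2, 18] with sum 55. This subarray runs from index 0 to index 9.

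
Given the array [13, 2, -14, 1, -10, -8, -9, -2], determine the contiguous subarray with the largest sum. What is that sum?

Using Kadane's algorithm on [13, 2, -14, 1, -10, -8, -9, -2]:

Scanning through the array:
Position 1 (value 2): max_ending_here = 15, max_so_far = 15
Position 2 (value -14): max_ending_here = 1, max_so_far = 15
Position 3 (value 1): max_ending_here = 2, max_so_far = 15
Position 4 (value -10): max_ending_here = -8, max_so_far = 15
Position 5 (value -8): max_ending_here = -8, max_so_far = 15
Position 6 (value -9): max_ending_here = -9, max_so_far = 15
Position 7 (value -2): max_ending_here = -2, max_so_far = 15

Maximum subarray: [13, 2]
Maximum sum: 15

The maximum subarray is [13, 2] with sum 15. This subarray runs from index 0 to index 1.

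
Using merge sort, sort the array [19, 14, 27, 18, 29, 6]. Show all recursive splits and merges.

Merge sort trace:

Split: [19, 14, 27, 18, 29, 6] -> [19, 14, 27] and [18, 29, 6]
  Split: [19, 14, 27] -> [19] and [14, 27]
    Split: [14, 27] -> [14] and [27]
    Merge: [14] + [27] -> [14, 27]
  Merge: [19] + [14, 27] -> [14, 19, 27]
  Split: [18, 29, 6] -> [18] and [29, 6]
    Split: [29, 6] -> [29] and [6]
    Merge: [29] + [6] -> [6, 29]
  Merge: [18] + [6, 29] -> [6, 18, 29]
Merge: [14, 19, 27] + [6, 18, 29] -> [6, 14, 18, 19, 27, 29]

Final sorted array: [6, 14, 18, 19, 27, 29]

The merge sort proceeds by recursively splitting the array and merging sorted halves.
After all merges, the sorted array is [6, 14, 18, 19, 27, 29].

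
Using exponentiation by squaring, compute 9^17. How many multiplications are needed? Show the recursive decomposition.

Computing 9^17 by squaring (build up from 9^1; each line after the first costs one multiplication):

9^1 = 9
9^2 = (9^1)^2 = 9^2 = 81
9^4 = (9^2)^2 = 81^2 = 6561
9^8 = (9^4)^2 = 6561^2 = 43046721
9^16 = (9^8)^2 = 43046721^2 = 1853020188851841
9^17 = 9 * 9^16 = 9 * 1853020188851841 = 16677181699666569

Result: 16677181699666569
Multiplications needed: 5 (5 lines after 9^1)

9^17 = 16677181699666569. Using exponentiation by squaring, this requires 5 multiplications. The key idea: if the exponent is even, square the half-power; if odd, multiply by the base once.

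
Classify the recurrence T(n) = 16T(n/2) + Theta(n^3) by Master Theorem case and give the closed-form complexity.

Master Theorem for T(n) = 16T(n/2) + O(n^3):

a = 16, b = 2, c = 3
log_b(a) = log_2(16) = 4.0000

Case 1: c = 3 < log_2(16) = 4.0000
T(n) = O(n^(log_2 16)) = O(n^4)

For T(n) = 16T(n/2) + O(n^3): log_2(16) = 4.0000. This is Case 1 of the Master Theorem (c < log_b(a), work dominated by leaves), giving O(n^4).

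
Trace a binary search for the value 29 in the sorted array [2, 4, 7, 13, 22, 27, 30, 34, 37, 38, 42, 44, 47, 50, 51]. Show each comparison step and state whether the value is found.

Binary search for 29 in [2, 4, 7, 13, 22, 27, 30, 34, 37, 38, 42, 44, 47, 50, 51]:

lo=0, hi=14, mid=7, arr[mid]=34 -> 34 > 29, search left half
lo=0, hi=6, mid=3, arr[mid]=13 -> 13 < 29, search right half
lo=4, hi=6, mid=5, arr[mid]=27 -> 27 < 29, search right half
lo=6, hi=6, mid=6, arr[mid]=30 -> 30 > 29, search left half
lo=6 > hi=5, target 29 not found

Binary search determines that 29 is not in the array after 4 comparisons. The search space was exhausted without finding the target.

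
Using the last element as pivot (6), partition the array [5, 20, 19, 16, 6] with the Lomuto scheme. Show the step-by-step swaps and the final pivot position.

Lomuto partition with pivot = 6:

Initial array: [5, 20, 19, 16, 6]

arr[0]=5 <= 6: swap with position 0, array becomes [5, 20, 19, 16, 6]
arr[1]=20 > 6: no swap
arr[2]=19 > 6: no swap
arr[3]=16 > 6: no swap

Place pivot at position 1: [5, 6, 19, 16, 20]
Pivot position: 1

After partitioning with pivot 6, the array becomes [5, 6, 19, 16, 20]. The pivot is placed at index 1. All elements to the left of the pivot are <= 6, and all elements to the right are > 6.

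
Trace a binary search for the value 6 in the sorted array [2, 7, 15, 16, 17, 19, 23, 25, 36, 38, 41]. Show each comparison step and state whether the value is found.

Binary search for 6 in [2, 7, 15, 16, 17, 19, 23, 25, 36, 38, 41]:

lo=0, hi=10, mid=5, arr[mid]=19 -> 19 > 6, search left half
lo=0, hi=4, mid=2, arr[mid]=15 -> 15 > 6, search left half
lo=0, hi=1, mid=0, arr[mid]=2 -> 2 < 6, search right half
lo=1, hi=1, mid=1, arr[mid]=7 -> 7 > 6, search left half
lo=1 > hi=0, target 6 not found

Binary search determines that 6 is not in the array after 4 comparisons. The search space was exhausted without finding the target.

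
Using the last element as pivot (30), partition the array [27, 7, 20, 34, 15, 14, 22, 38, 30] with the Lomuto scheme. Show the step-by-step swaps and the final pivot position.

Lomuto partition with pivot = 30:

Initial array: [27, 7, 20, 34, 15, 14, 22, 38, 30]

arr[0]=27 <= 30: swap with position 0, array becomes [27, 7, 20, 34, 15, 14, 22, 38, 30]
arr[1]=7 <= 30: swap with position 1, array becomes [27, 7, 20, 34, 15, 14, 22, 38, 30]
arr[2]=20 <= 30: swap with position 2, array becomes [27, 7, 20, 34, 15, 14, 22, 38, 30]
arr[3]=34 > 30: no swap
arr[4]=15 <= 30: swap with position 3, array becomes [27, 7, 20, 15, 34, 14, 22, 38, 30]
arr[5]=14 <= 30: swap with position 4, array becomes [27, 7, 20, 15, 14, 34, 22, 38, 30]
arr[6]=22 <= 30: swap with position 5, array becomes [27, 7, 20, 15, 14, 22, 34, 38, 30]
arr[7]=38 > 30: no swap

Place pivot at position 6: [27, 7, 20, 15, 14, 22, 30, 38, 34]
Pivot position: 6

After partitioning with pivot 30, the array becomes [27, 7, 20, 15, 14, 22, 30, 38, 34]. The pivot is placed at index 6. All elements to the left of the pivot are <= 30, and all elements to the right are > 30.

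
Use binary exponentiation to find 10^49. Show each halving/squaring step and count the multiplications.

Computing 10^49 by squaring (build up from 10^1; each line after the first costs one multiplication):

10^1 = 10
10^2 = (10^1)^2 = 10^2 = 100
10^3 = 10 * 10^2 = 10 * 100 = 1000
10^6 = (10^3)^2 = 1000^2 = 1000000
10^12 = (10^6)^2 = 1000000^2 = 1000000000000
10^24 = (10^12)^2 = 1000000000000^2 = 1000000000000000000000000
10^48 = (10^24)^2 = 1000000000000000000000000^2 = 1000000000000000000000000000000000000000000000000
10^49 = 10 * 10^48 = 10 * 1000000000000000000000000000000000000000000000000 = 10000000000000000000000000000000000000000000000000

Result: 10000000000000000000000000000000000000000000000000
Multiplications needed: 7 (7 lines after 10^1)

10^49 = 10000000000000000000000000000000000000000000000000. Using exponentiation by squaring, this requires 7 multiplications. The key idea: if the exponent is even, square the half-power; if odd, multiply by the base once.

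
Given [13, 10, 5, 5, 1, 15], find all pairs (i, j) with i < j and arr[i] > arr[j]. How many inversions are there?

Finding inversions in [13, 10, 5, 5, 1, 15]:

(0, 1): arr[0]=13 > arr[1]=10
(0, 2): arr[0]=13 > arr[2]=5
(0, 3): arr[0]=13 > arr[3]=5
(0, 4): arr[0]=13 > arr[4]=1
(1, 2): arr[1]=10 > arr[2]=5
(1, 3): arr[1]=10 > arr[3]=5
(1, 4): arr[1]=10 > arr[4]=1
(2, 4): arr[2]=5 > arr[4]=1
(3, 4): arr[3]=5 > arr[4]=1

Total inversions: 9

The array has 9 inversion(s): (0,1), (0,2), (0,3), (0,4), (1,2), (1,3), (1,4), (2,4), (3,4). Each pair (i,j) satisfies i < j and arr[i] > arr[j].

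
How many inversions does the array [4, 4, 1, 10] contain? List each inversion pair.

Finding inversions in [4, 4, 1, 10]:

(0, 2): arr[0]=4 > arr[2]=1
(1, 2): arr[1]=4 > arr[2]=1

Total inversions: 2

The array has 2 inversion(s): (0,2), (1,2). Each pair (i,j) satisfies i < j and arr[i] > arr[j].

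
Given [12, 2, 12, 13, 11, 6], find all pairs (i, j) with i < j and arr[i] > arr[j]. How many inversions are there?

Finding inversions in [12, 2, 12, 13, 11, 6]:

(0, 1): arr[0]=12 > arr[1]=2
(0, 4): arr[0]=12 > arr[4]=11
(0, 5): arr[0]=12 > arr[5]=6
(2, 4): arr[2]=12 > arr[4]=11
(2, 5): arr[2]=12 > arr[5]=6
(3, 4): arr[3]=13 > arr[4]=11
(3, 5): arr[3]=13 > arr[5]=6
(4, 5): arr[4]=11 > arr[5]=6

Total inversions: 8

The array has 8 inversion(s): (0,1), (0,4), (0,5), (2,4), (2,5), (3,4), (3,5), (4,5). Each pair (i,j) satisfies i < j and arr[i] > arr[j].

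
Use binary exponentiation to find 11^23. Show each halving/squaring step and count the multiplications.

Computing 11^23 by squaring (build up from 11^1; each line after the first costs one multiplication):

11^1 = 11
11^2 = (11^1)^2 = 11^2 = 121
11^4 = (11^2)^2 = 121^2 = 14641
11^5 = 11 * 11^4 = 11 * 14641 = 161051
11^10 = (11^5)^2 = 161051^2 = 25937424601
11^11 = 11 * 11^10 = 11 * 25937424601 = 285311670611
11^22 = (11^11)^2 = 285311670611^2 = 81402749386839761113321
11^23 = 11 * 11^22 = 11 * 81402749386839761113321 = 895430243255237372246531

Result: 895430243255237372246531
Multiplications needed: 7 (7 lines after 11^1)

11^23 = 895430243255237372246531. Using exponentiation by squaring, this requires 7 multiplications. The key idea: if the exponent is even, square the half-power; if odd, multiply by the base once.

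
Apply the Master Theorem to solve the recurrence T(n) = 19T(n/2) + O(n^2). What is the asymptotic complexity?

Master Theorem for T(n) = 19T(n/2) + O(n^2):

a = 19, b = 2, c = 2
log_b(a) = log_2(19) = 4.2479

Case 1: c = 2 < log_2(19) = 4.2479
T(n) = O(n^(log_2 19))

For T(n) = 19T(n/2) + O(n^2): log_2(19) = 4.2479. This is Case 1 of the Master Theorem (c < log_b(a), work dominated by leaves), giving O(n^(log_2 19)).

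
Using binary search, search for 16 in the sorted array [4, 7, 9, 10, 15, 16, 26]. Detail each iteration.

Binary search for 16 in [4, 7, 9, 10, 15, 16, 26]:

lo=0, hi=6, mid=3, arr[mid]=10 -> 10 < 16, search right half
lo=4, hi=6, mid=5, arr[mid]=16 -> Found target at index 5!

Binary search finds 16 at index 5 after 2 comparisons. The search repeatedly halves the search space by comparing with the middle element.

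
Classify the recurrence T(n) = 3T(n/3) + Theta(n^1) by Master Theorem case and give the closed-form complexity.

Master Theorem for T(n) = 3T(n/3) + O(n^1):

a = 3, b = 3, c = 1
log_b(a) = log_3(3) = 1.0000

Case 2: c = 1 = log_3(3) = 1.0000
T(n) = O(n^1 log n) = O(n log n)

For T(n) = 3T(n/3) + O(n^1): log_3(3) = 1.0000. This is Case 2 of the Master Theorem (c = log_b(a), equal work at all levels), giving O(n log n).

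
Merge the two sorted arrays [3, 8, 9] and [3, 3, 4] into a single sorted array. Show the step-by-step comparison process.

Merging process:

Compare 3 vs 3: take 3 from left. Merged: [3]
Compare 8 vs 3: take 3 from right. Merged: [3, 3]
Compare 8 vs 3: take 3 from right. Merged: [3, 3, 3]
Compare 8 vs 4: take 4 from right. Merged: [3, 3, 3, 4]
Append remaining from left: [8, 9]. Merged: [3, 3, 3, 4, 8, 9]

Final merged array: [3, 3, 3, 4, 8, 9]
Total comparisons: 4

The merged array is [3, 3, 3, 4, 8, 9], requiring 4 comparisons. The merge step runs in O(n) time where n is the total number of elements.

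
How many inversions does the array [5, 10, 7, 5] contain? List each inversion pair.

Finding inversions in [5, 10, 7, 5]:

(1, 2): arr[1]=10 > arr[2]=7
(1, 3): arr[1]=10 > arr[3]=5
(2, 3): arr[2]=7 > arr[3]=5

Total inversions: 3

The array has 3 inversion(s): (1,2), (1,3), (2,3). Each pair (i,j) satisfies i < j and arr[i] > arr[j].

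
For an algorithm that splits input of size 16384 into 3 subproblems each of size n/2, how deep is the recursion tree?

For divide and conquer with division factor 2:

Problem sizes at each level:
Level 0: 16384
Level 1: 8192
Level 2: 4096
Level 3: 2048
Level 4: 1024
Level 5: 512
Level 6: 256
Level 7: 128
Level 8: 64
Level 9: 32
Level 10: 16
Level 11: 8
Level 12: 4
Level 13: 2
Level 14: 1

The root is level 0 and the size-1 base case is level 14 (the tree spans levels 0 through 14, i.e. 15 levels counting the root), so the depth is the number of divisions: log_2(16384) = 14

The recursion tree depth is log_2(16384) = 14. At each level, the problem size is divided by 2, so it takes 14 divisions to reduce to a base case of size 1. The algorithm makes 3 recursive calls at each level.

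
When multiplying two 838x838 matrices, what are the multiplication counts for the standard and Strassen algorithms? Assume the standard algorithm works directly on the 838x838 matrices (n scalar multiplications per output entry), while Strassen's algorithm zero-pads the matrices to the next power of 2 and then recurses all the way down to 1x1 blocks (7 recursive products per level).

Matrix multiplication for 838x838 matrices:

Strassen's algorithm requires power-of-2 dimensions. Pad 838x838 to 1024x1024 (next power of 2).

Standard algorithm: 838^3 = 588480472 multiplications
Strassen's algorithm: 7^(log2(1024)) = 7^10 = 282475249 multiplications
Savings: 588480472 - 282475249 = 306005223 multiplications

Standard: 588480472 multiplications (838^3). Strassen: 282475249 multiplications (7^10, after padding to 1024x1024). Strassen reduces 8 recursive multiplications to 7 at each level.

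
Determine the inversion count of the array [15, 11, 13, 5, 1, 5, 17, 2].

Finding inversions in [15, 11, 13, 5, 1, 5, 17, 2]:

(0, 1): arr[0]=15 > arr[1]=11
(0, 2): arr[0]=15 > arr[2]=13
(0, 3): arr[0]=15 > arr[3]=5
(0, 4): arr[0]=15 > arr[4]=1
(0, 5): arr[0]=15 > arr[5]=5
(0, 7): arr[0]=15 > arr[7]=2
(1, 3): arr[1]=11 > arr[3]=5
(1, 4): arr[1]=11 > arr[4]=1
(1, 5): arr[1]=11 > arr[5]=5
(1, 7): arr[1]=11 > arr[7]=2
(2, 3): arr[2]=13 > arr[3]=5
(2, 4): arr[2]=13 > arr[4]=1
(2, 5): arr[2]=13 > arr[5]=5
(2, 7): arr[2]=13 > arr[7]=2
(3, 4): arr[3]=5 > arr[4]=1
(3, 7): arr[3]=5 > arr[7]=2
(5, 7): arr[5]=5 > arr[7]=2
(6, 7): arr[6]=17 > arr[7]=2

Total inversions: 18

The array has 18 inversion(s): (0,1), (0,2), (0,3), (0,4), (0,5), (0,7), (1,3), (1,4), (1,5), (1,7), (2,3), (2,4), (2,5), (2,7), (3,4), (3,7), (5,7), (6,7). Each pair (i,j) satisfies i < j and arr[i] > arr[j].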